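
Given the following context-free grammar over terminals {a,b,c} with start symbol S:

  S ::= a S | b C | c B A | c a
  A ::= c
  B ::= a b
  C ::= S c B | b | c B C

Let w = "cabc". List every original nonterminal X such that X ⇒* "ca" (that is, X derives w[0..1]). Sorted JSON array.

CNF form of G:
  S -> T0 S | T1 C | T2 T0 | T2 X5
  A -> c
  B -> T0 T1
  C -> S X3 | T2 X4 | b
  T0 -> a
  T1 -> b
  T2 -> c
  X3 -> T2 B
  X4 -> B C
  X5 -> B A

CYK fill — only the sub-triangle for w[0..1]:
  T[0,0] 'c' = {A,T2}  orig:{A}
  T[1,1] 'a' = {T0}  orig:{}
  T[0,1] 'ca' = {S}

Original NTs in T[0,1] deriving "ca": ["S"]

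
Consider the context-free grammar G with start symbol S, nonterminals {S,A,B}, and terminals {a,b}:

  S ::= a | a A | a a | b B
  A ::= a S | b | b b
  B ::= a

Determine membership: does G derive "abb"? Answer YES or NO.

Convert to CNF:
  S -> T0 A | T0 T0 | T1 B | a
  A -> T0 S | T1 T1 | b
  B -> a
  T0 -> a
  T1 -> b

Fill CYK table bottom-up:
  T[0,0] 'a' = {B,S,T0}  orig:{B,S}
  T[1,1] 'b' = {A,T1}  orig:{A}
  T[2,2] 'b' = {A,T1}  orig:{A}
  T[0,1] 'ab' = {S}
  T[1,2] 'bb' = {A}
  T[0,2] 'abb' = {S}

S ∈ T[0,2] ⇒ YES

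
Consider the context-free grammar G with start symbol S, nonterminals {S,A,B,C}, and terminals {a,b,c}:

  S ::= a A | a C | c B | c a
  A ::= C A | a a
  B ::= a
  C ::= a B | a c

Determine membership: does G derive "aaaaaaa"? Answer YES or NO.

CNF form of G:
  S -> T0 A | T0 C | T1 B | T1 T0
  A -> C A | T0 T0
  B -> a
  C -> T0 B | T0 T1
  T0 -> a
  T1 -> c

CYK table (by increasing span):
  T[0,0] 'a' = {B,T0}  orig:{B}
  T[1,1] 'a' = {B,T0}  orig:{B}
  T[2,2] 'a' = {B,T0}  orig:{B}
  T[3,3] 'a' = {B,T0}  orig:{B}
  T[4,4] 'a' = {B,T0}  orig:{B}
  T[5,5] 'a' = {B,T0}  orig:{B}
  T[6,6] 'a' = {B,T0}  orig:{B}
  T[0,1] 'aa' = {A,C}
  T[1,2] 'aa' = {A,C}
  T[2,3] 'aa' = {A,C}
  T[3,4] 'aa' = {A,C}
  T[4,5] 'aa' = {A,C}
  T[5,6] 'aa' = {A,C}
  T[0,2] 'aaa' = {S}
  T[1,3] 'aaa' = {S}
  T[2,4] 'aaa' = {S}
  T[3,5] 'aaa' = {S}
  T[4,6] 'aaa' = {S}
  T[0,3] 'aaaa' = {A}
  T[1,4] 'aaaa' = {A}
  T[2,5] 'aaaa' = {A}
  T[3,6] 'aaaa' = {A}
  T[0,4] 'aaaaa' = {S}
  T[1,5] 'aaaaa' = {S}
  T[2,6] 'aaaaa' = {S}
  T[0,5] 'aaaaaa' = {A}
  T[1,6] 'aaaaaa' = {A}
  T[0,6] 'aaaaaaa' = {S}

S ∈ T[0,6] ⇒ YES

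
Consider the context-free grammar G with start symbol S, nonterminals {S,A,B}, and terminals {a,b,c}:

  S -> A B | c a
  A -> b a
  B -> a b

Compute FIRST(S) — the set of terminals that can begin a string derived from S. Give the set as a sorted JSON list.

Compute FIRST by fixpoint:
pass 1:
  A via A→b a: +{b}
  B via B→a b: +{a}
  S via S→A B: +{b}
  S via S→c a: +{c}
  S: {b,c}  A: {b}  B: {a}
pass 2: — fixpoint
  S: {b,c}  A: {b}  B: {a}

FIRST(S) = ["b", "c"]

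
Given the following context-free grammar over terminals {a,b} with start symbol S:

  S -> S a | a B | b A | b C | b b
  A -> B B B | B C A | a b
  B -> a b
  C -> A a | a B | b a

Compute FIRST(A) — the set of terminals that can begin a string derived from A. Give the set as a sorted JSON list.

FIRST iteration:
[1]
  A via A→a b: +{a}
  B via B→a b: +{a}
  C via C→A a: +{a}
  C via C→b a: +{b}
  S via S→a B: +{a}
  S via S→b A: +{b}
  FIRST[S]={a,b}  FIRST[A]={a}  FIRST[B]={a}  FIRST[C]={a,b}
[2] done
  FIRST[S]={a,b}  FIRST[A]={a}  FIRST[B]={a}  FIRST[C]={a,b}

FIRST(A) = ["a"]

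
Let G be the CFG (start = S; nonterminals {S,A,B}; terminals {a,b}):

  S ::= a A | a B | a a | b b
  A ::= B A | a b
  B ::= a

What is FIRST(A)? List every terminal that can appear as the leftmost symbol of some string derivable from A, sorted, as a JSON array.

FIRST sets, iterate to fixpoint:
iter 1:
  A via A→a b: +{a}
  B via B→a: +{a}
  S via S→a A: +{a}
  S via S→b b: +{b}
  FIRST(S)={a,b}  FIRST(A)={a}  FIRST(B)={a}
iter 2: (no change)
  FIRST(S)={a,b}  FIRST(A)={a}  FIRST(B)={a}

FIRST(A) = ["a"]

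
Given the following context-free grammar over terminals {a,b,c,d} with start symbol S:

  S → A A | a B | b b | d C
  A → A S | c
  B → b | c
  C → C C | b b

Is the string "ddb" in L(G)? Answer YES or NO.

CNF form of G:
  S -> A A | T0 T0 | T1 B | T2 C
  A -> A S | c
  B -> b | c
  C -> C C | T0 T0
  T0 -> b
  T1 -> a
  T2 -> d

CYK table (by increasing span):
  T[0,0] 'd' = {T2}  orig:{}
  T[1,1] 'd' = {T2}  orig:{}
  T[2,2] 'b' = {B,T0}  orig:{B}
  T[0,1] 'dd' = ∅
  T[1,2] 'db' = ∅
  T[0,2] 'ddb' = ∅

S ∉ T[0,2] ⇒ NO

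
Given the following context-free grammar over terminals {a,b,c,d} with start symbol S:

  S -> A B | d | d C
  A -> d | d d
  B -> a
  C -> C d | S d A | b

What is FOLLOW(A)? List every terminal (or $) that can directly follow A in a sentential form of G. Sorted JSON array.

FIRST sets, iterate to fixpoint:
round 1:
  A via A→d: +{d}
  B via B→a: +{a}
  C via C→b: +{b}
  S via S→A B: +{d}
  FIRST(S)={d}  FIRST(A)={d}  FIRST(B)={a}  FIRST(C)={b}
round 2:
  C via C→S d A: +{d}
  FIRST(S)={d}  FIRST(A)={d}  FIRST(B)={a}  FIRST(C)={b,d}
round 3: done
  FIRST(S)={d}  FIRST(A)={d}  FIRST(B)={a}  FIRST(C)={b,d}

Compute FOLLOW by fixpoint:
initialize: $ ∈ FOLLOW(S)
pass 1:
  C→C d: FOLLOW(C) ⊇ FIRST(d) = {d}; new: +{d}
  C→S d A: FOLLOW(S) ⊇ FIRST(d) = {d}; new: +{d}
  C→S d A: FOLLOW(A) ⊇ FOLLOW(C) ⊇ {d}; new: +{d}
  S→A B: FOLLOW(A) ⊇ FIRST(B) = {a}; new: +{a}
  S→A B: FOLLOW(B) ⊇ FOLLOW(S) ⊇ {$,d}; new: +{$,d}
  S→d C: FOLLOW(C) ⊇ FOLLOW(S) ⊇ {$,d}; new: +{$}
  FOLLOW[S]={$,d}  FOLLOW[A]={a,d}  FOLLOW[B]={$,d}  FOLLOW[C]={$,d}
pass 2:
  C→S d A: FOLLOW(A) ⊇ FOLLOW(C) ⊇ {$,d}; new: +{$}
  FOLLOW[S]={$,d}  FOLLOW[A]={$,a,d}  FOLLOW[B]={$,d}  FOLLOW[C]={$,d}
pass 3: done
  FOLLOW[S]={$,d}  FOLLOW[A]={$,a,d}  FOLLOW[B]={$,d}  FOLLOW[C]={$,d}

FOLLOW(A) = ["$", "a", "d"]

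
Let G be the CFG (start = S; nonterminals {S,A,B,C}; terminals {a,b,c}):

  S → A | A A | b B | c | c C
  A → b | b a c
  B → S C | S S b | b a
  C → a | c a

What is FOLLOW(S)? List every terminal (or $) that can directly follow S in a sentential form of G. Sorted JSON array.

FIRST sets, iterate to fixpoint:
round 1:
  A via A→b: +{b}
  B via B→b a: +{b}
  C via C→a: +{a}
  C via C→c a: +{c}
  S via S→A: +{b}
  S via S→c: +{c}
  FIRST(S)={b,c}  FIRST(A)={b}  FIRST(B)={b}  FIRST(C)={a,c}
round 2:
  B via B→S C: +{c}
  FIRST(S)={b,c}  FIRST(A)={b}  FIRST(B)={b,c}  FIRST(C)={a,c}
round 3: done
  FIRST(S)={b,c}  FIRST(A)={b}  FIRST(B)={b,c}  FIRST(C)={a,c}

FOLLOW iteration:
seed FOLLOW(S) with $
pass 1:
  B→S C: FOLLOW(S) ⊇ FIRST(C) = {a,c}; new: +{a,c}
  B→S S b: FOLLOW(S) ⊇ FIRST(S) = {b,c}; new: +{b}
  S→A: FOLLOW(A) ⊇ FOLLOW(S) ⊇ {$,a,b,c}; new: +{$,a,b,c}
  S→b B: FOLLOW(B) ⊇ FOLLOW(S) ⊇ {$,a,b,c}; new: +{$,a,b,c}
  S→c C: FOLLOW(C) ⊇ FOLLOW(S) ⊇ {$,a,b,c}; new: +{$,a,b,c}
  FOLLOW[S]={$,a,b,c}  FOLLOW[A]={$,a,b,c}  FOLLOW[B]={$,a,b,c}  FOLLOW[C]={$,a,b,c}
pass 2: done
  FOLLOW[S]={$,a,b,c}  FOLLOW[A]={$,a,b,c}  FOLLOW[B]={$,a,b,c}  FOLLOW[C]={$,a,b,c}

FOLLOW(S) = ["$", "a", "b", "c"]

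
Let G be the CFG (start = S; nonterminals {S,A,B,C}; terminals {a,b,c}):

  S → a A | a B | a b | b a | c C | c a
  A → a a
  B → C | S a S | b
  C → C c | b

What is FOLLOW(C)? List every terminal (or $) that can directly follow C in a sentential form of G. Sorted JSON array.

Compute FIRST by fixpoint:
iter 1:
  A via A→a a: +{a}
  B via B→b: +{b}
  C via C→b: +{b}
  S via S→a A: +{a}
  S via S→b a: +{b}
  S via S→c C: +{c}
  FIRST[S]={a,b,c}  FIRST[A]={a}  FIRST[B]={b}  FIRST[C]={b}
iter 2:
  B via B→S a S: +{a,c}
  FIRST[S]={a,b,c}  FIRST[A]={a}  FIRST[B]={a,b,c}  FIRST[C]={b}
iter 3: (no change)
  FIRST[S]={a,b,c}  FIRST[A]={a}  FIRST[B]={a,b,c}  FIRST[C]={b}

FOLLOW sets:
seed FOLLOW(S) with $
round 1:
  B→S a S: FOLLOW(S) ⊇ FIRST(a) = {a}; new: +{a}
  C→C c: FOLLOW(C) ⊇ FIRST(c) = {c}; new: +{c}
  S→a A: FOLLOW(A) ⊇ FOLLOW(S) ⊇ {$,a}; new: +{$,a}
  S→a B: FOLLOW(B) ⊇ FOLLOW(S) ⊇ {$,a}; new: +{$,a}
  S→c C: FOLLOW(C) ⊇ FOLLOW(S) ⊇ {$,a}; new: +{$,a}
  FOLLOW(S)={$,a}  FOLLOW(A)={$,a}  FOLLOW(B)={$,a}  FOLLOW(C)={$,a,c}
round 2: done
  FOLLOW(S)={$,a}  FOLLOW(A)={$,a}  FOLLOW(B)={$,a}  FOLLOW(C)={$,a,c}

FOLLOW(C) = ["$", "a", "c"]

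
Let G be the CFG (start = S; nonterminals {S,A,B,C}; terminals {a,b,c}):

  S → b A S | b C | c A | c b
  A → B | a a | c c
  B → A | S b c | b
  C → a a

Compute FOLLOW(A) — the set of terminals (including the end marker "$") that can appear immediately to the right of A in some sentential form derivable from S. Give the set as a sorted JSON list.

FIRST iteration:
round 1:
  A via A→a a: +{a}
  A via A→c c: +{c}
  B via B→A: +{a,c}
  B via B→b: +{b}
  C via C→a a: +{a}
  S via S→b A S: +{b}
  S via S→c A: +{c}
  FIRST(S)={b,c}  FIRST(A)={a,c}  FIRST(B)={a,b,c}  FIRST(C)={a}
round 2:
  A via A→B: +{b}
  FIRST(S)={b,c}  FIRST(A)={a,b,c}  FIRST(B)={a,b,c}  FIRST(C)={a}
round 3: — fixpoint
  FIRST(S)={b,c}  FIRST(A)={a,b,c}  FIRST(B)={a,b,c}  FIRST(C)={a}

Compute FOLLOW by fixpoint:
initialize: $ ∈ FOLLOW(S)
round 1:
  B→S b c: FOLLOW(S) ⊇ FIRST(b) = {b}; new: +{b}
  S→b A S: FOLLOW(A) ⊇ FIRST(S) = {b,c}; new: +{b,c}
  S→b C: FOLLOW(C) ⊇ FOLLOW(S) ⊇ {$,b}; new: +{$,b}
  S→c A: FOLLOW(A) ⊇ FOLLOW(S) ⊇ {$,b}; new: +{$}
  FOLLOW[S]={$,b}  FOLLOW[A]={$,b,c}  FOLLOW[B]={}  FOLLOW[C]={$,b}
round 2:
  A→B: FOLLOW(B) ⊇ FOLLOW(A) ⊇ {$,b,c}; new: +{$,b,c}
  FOLLOW[S]={$,b}  FOLLOW[A]={$,b,c}  FOLLOW[B]={$,b,c}  FOLLOW[C]={$,b}
round 3: done
  FOLLOW[S]={$,b}  FOLLOW[A]={$,b,c}  FOLLOW[B]={$,b,c}  FOLLOW[C]={$,b}

FOLLOW(A) = ["$", "b", "c"]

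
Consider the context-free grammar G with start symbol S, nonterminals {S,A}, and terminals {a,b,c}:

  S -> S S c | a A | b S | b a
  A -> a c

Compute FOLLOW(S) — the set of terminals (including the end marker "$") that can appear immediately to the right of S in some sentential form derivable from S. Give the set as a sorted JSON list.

Compute FIRST by fixpoint:
pass 1:
  A via A→a c: +{a}
  S via S→a A: +{a}
  S via S→b S: +{b}
  FIRST(S)={a,b}  FIRST(A)={a}
pass 2: done
  FIRST(S)={a,b}  FIRST(A)={a}

Compute FOLLOW by fixpoint:
FOLLOW(S) := {$}
[1]
  S→S S c: FOLLOW(S) ⊇ FIRST(S) = {a,b}; new: +{a,b}
  S→S S c: FOLLOW(S) ⊇ FIRST(c) = {c}; new: +{c}
  S→a A: FOLLOW(A) ⊇ FOLLOW(S) ⊇ {$,a,b,c}; new: +{$,a,b,c}
  S: {$,a,b,c}  A: {$,a,b,c}
[2] done
  S: {$,a,b,c}  A: {$,a,b,c}

FOLLOW(S) = ["$", "a", "b", "c"]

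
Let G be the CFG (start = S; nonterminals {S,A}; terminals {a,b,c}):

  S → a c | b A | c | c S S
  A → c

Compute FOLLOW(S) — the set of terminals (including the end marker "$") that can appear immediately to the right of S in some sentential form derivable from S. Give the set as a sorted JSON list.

FIRST sets, iterate to fixpoint:
round 1:
  A via A→c: +{c}
  S via S→a c: +{a}
  S via S→b A: +{b}
  S via S→c: +{c}
  FIRST(S)={a,b,c}  FIRST(A)={c}
round 2: done
  FIRST(S)={a,b,c}  FIRST(A)={c}

FOLLOW sets:
initialize: $ ∈ FOLLOW(S)
round 1:
  S→b A: FOLLOW(A) ⊇ FOLLOW(S) ⊇ {$}; new: +{$}
  S→c S S: FOLLOW(S) ⊇ FIRST(S) = {a,b,c}; new: +{a,b,c}
  FOLLOW[S]={$,a,b,c}  FOLLOW[A]={$}
round 2:
  S→b A: FOLLOW(A) ⊇ FOLLOW(S) ⊇ {$,a,b,c}; new: +{a,b,c}
  FOLLOW[S]={$,a,b,c}  FOLLOW[A]={$,a,b,c}
round 3: (no change)
  FOLLOW[S]={$,a,b,c}  FOLLOW[A]={$,a,b,c}

FOLLOW(S) = ["$", "a", "b", "c"]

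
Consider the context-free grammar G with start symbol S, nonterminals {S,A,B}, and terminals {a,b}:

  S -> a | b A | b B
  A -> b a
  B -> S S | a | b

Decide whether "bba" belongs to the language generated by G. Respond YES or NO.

Convert to CNF:
  S -> T0 A | T0 B | a
  A -> T0 T1
  B -> S S | a | b
  T0 -> b
  T1 -> a

CYK table (by increasing span):
  [0..0]={B,T0}  "b"  orig:{B}
  [1..1]={B,T0}  "b"  orig:{B}
  [2..2]={B,S,T1}  "a"  orig:{B,S}
  [0..1]={S}  "bb"
  [1..2]={A,S}  "ba"
  [0..2]={B,S}  "bba"

S ∈ T[0,2] ⇒ YES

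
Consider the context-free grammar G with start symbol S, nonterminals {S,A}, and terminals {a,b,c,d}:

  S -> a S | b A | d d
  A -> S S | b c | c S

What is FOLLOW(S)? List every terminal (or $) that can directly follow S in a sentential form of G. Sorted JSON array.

Compute FIRST by fixpoint:
iter 1:
  A via A→b c: +{b}
  A via A→c S: +{c}
  S via S→a S: +{a}
  S via S→b A: +{b}
  S via S→d d: +{d}
  FIRST(S)={a,b,d}  FIRST(A)={b,c}
iter 2:
  A via A→S S: +{a,d}
  FIRST(S)={a,b,d}  FIRST(A)={a,b,c,d}
iter 3: — fixpoint
  FIRST(S)={a,b,d}  FIRST(A)={a,b,c,d}

FOLLOW iteration:
seed FOLLOW(S) with $
iter 1:
  A→S S: FOLLOW(S) ⊇ FIRST(S) = {a,b,d}; new: +{a,b,d}
  S→b A: FOLLOW(A) ⊇ FOLLOW(S) ⊇ {$,a,b,d}; new: +{$,a,b,d}
  FOLLOW(S)={$,a,b,d}  FOLLOW(A)={$,a,b,d}
iter 2: (no change)
  FOLLOW(S)={$,a,b,d}  FOLLOW(A)={$,a,b,d}

FOLLOW(S) = ["$", "a", "b", "d"]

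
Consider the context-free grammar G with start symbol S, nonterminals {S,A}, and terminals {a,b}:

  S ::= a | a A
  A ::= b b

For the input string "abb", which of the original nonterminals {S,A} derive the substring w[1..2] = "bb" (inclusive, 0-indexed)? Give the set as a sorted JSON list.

CNF form of G:
  S -> T1 A | a
  A -> T0 T0
  T0 -> b
  T1 -> a

CYK fill, restricted to cells inside w[1..2]:
  cell(1,1) b: {T0}  orig:{}
  cell(2,2) b: {T0}  orig:{}
  cell(1,2) bb: {A}

Original NTs in T[1,2] deriving "bb": ["A"]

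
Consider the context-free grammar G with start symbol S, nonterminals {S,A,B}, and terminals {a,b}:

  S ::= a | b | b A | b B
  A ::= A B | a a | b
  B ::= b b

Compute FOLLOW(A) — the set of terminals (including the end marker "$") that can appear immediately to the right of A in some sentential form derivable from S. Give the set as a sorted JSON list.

FIRST iteration:
round 1:
  A via A→a a: +{a}
  A via A→b: +{b}
  B via B→b b: +{b}
  S via S→a: +{a}
  S via S→b: +{b}
  FIRST(S)={a,b}  FIRST(A)={a,b}  FIRST(B)={b}
round 2: (stable)
  FIRST(S)={a,b}  FIRST(A)={a,b}  FIRST(B)={b}

FOLLOW iteration:
initialize: $ ∈ FOLLOW(S)
iter 1:
  A→A B: FOLLOW(A) ⊇ FIRST(B) = {b}; new: +{b}
  A→A B: FOLLOW(B) ⊇ FOLLOW(A) ⊇ {b}; new: +{b}
  S→b A: FOLLOW(A) ⊇ FOLLOW(S) ⊇ {$}; new: +{$}
  S→b B: FOLLOW(B) ⊇ FOLLOW(S) ⊇ {$}; new: +{$}
  FOLLOW[S]={$}  FOLLOW[A]={$,b}  FOLLOW[B]={$,b}
iter 2: — fixpoint
  FOLLOW[S]={$}  FOLLOW[A]={$,b}  FOLLOW[B]={$,b}

FOLLOW(A) = ["$", "b"]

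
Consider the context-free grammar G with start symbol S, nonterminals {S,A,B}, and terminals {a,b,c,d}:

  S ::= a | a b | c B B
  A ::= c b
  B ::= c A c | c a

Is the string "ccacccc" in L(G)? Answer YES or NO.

CNF form of G:
  S -> T0 X4 | T2 T1 | a
  A -> T0 T1
  B -> T0 T2 | T0 X3
  T0 -> c
  T1 -> b
  T2 -> a
  X3 -> A T0
  X4 -> B B

CYK fill:
  cell(0,0) c: {T0}  orig:{}
  cell(1,1) c: {T0}  orig:{}
  cell(2,2) a: {S,T2}  orig:{S}
  cell(3,3) c: {T0}  orig:{}
  cell(4,4) c: {T0}  orig:{}
  cell(5,5) c: {T0}  orig:{}
  cell(6,6) c: {T0}  orig:{}
  cell(0,1) cc: ∅
  cell(1,2) ca: {B}
  cell(2,3) ac: ∅
  cell(3,4) cc: ∅
  cell(4,5) cc: ∅
  cell(5,6) cc: ∅
  cell(0,2) cca: ∅
  cell(1,3) cac: ∅
  cell(2,4) acc: ∅
  cell(3,5) ccc: ∅
  cell(4,6) ccc: ∅
  cell(0,3) ccac: ∅
  cell(1,4) cacc: ∅
  cell(2,5) accc: ∅
  cell(3,6) cccc: ∅
  cell(0,4) ccacc: ∅
  cell(1,5) caccc: ∅
  cell(2,6) acccc: ∅
  cell(0,5) ccaccc: ∅
  cell(1,6) cacccc: ∅
  cell(0,6) ccacccc: ∅

S ∉ T[0,6] ⇒ NO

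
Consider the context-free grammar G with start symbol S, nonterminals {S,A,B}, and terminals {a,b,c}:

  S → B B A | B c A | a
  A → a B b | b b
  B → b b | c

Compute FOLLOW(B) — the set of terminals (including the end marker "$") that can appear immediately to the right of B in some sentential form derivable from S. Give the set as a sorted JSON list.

FIRST iteration:
iter 1:
  A via A→a B b: +{a}
  A via A→b b: +{b}
  B via B→b b: +{b}
  B via B→c: +{c}
  S via S→B B A: +{b,c}
  S via S→a: +{a}
  FIRST[S]={a,b,c}  FIRST[A]={a,b}  FIRST[B]={b,c}
iter 2: done
  FIRST[S]={a,b,c}  FIRST[A]={a,b}  FIRST[B]={b,c}

FOLLOW sets:
initialize: $ ∈ FOLLOW(S)
pass 1:
  A→a B b: FOLLOW(B) ⊇ FIRST(b) = {b}; new: +{b}
  S→B B A: FOLLOW(B) ⊇ FIRST(B) = {b,c}; new: +{c}
  S→B B A: FOLLOW(B) ⊇ FIRST(A) = {a,b}; new: +{a}
  S→B B A: FOLLOW(A) ⊇ FOLLOW(S) ⊇ {$}; new: +{$}
  FOLLOW[S]={$}  FOLLOW[A]={$}  FOLLOW[B]={a,b,c}
pass 2: — fixpoint
  FOLLOW[S]={$}  FOLLOW[A]={$}  FOLLOW[B]={a,b,c}

FOLLOW(B) = ["a", "b", "c"]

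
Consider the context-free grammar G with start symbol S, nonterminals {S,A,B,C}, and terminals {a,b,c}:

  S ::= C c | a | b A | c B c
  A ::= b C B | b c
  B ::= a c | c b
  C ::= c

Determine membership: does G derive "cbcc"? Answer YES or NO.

Convert to CNF:
  S -> C T1 | T0 A | T1 X4 | a
  A -> T0 T1 | T0 X3
  B -> T1 T0 | T2 T1
  C -> c
  T0 -> b
  T1 -> c
  T2 -> a
  X3 -> C B
  X4 -> B T1

CYK table (by increasing span):
  cell(0,0) c: {C,T1}  orig:{C}
  cell(1,1) b: {T0}  orig:{}
  cell(2,2) c: {C,T1}  orig:{C}
  cell(3,3) c: {C,T1}  orig:{C}
  cell(0,1) cb: {B}
  cell(1,2) bc: {A}
  cell(2,3) cc: {S}
  cell(0,2) cbc: {X4}  orig:{}
  cell(1,3) bcc: ∅
  cell(0,3) cbcc: ∅

S ∉ T[0,3] ⇒ NO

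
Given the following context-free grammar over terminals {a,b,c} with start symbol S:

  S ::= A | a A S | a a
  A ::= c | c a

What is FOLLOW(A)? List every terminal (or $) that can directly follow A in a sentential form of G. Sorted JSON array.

FIRST iteration:
pass 1:
  A via A→c: +{c}
  S via S→A: +{c}
  S via S→a A S: +{a}
  S: {a,c}  A: {c}
pass 2: (no change)
  S: {a,c}  A: {c}

FOLLOW sets:
initialize: $ ∈ FOLLOW(S)
iter 1:
  S→A: FOLLOW(A) ⊇ FOLLOW(S) ⊇ {$}; new: +{$}
  S→a A S: FOLLOW(A) ⊇ FIRST(S) = {a,c}; new: +{a,c}
  FOLLOW[S]={$}  FOLLOW[A]={$,a,c}
iter 2: (stable)
  FOLLOW[S]={$}  FOLLOW[A]={$,a,c}

FOLLOW(A) = ["$", "a", "c"]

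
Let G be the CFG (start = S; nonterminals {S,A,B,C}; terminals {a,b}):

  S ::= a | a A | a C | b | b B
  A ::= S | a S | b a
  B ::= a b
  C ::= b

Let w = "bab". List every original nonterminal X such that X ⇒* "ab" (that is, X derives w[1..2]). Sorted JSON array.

Convert to CNF:
  S -> T0 A | T0 C | T1 B | a | b
  A -> T0 A | T0 C | T0 S | T1 B | T1 T0 | a | b
  B -> T0 T1
  C -> b
  T0 -> a
  T1 -> b

CYK table (by increasing span), restricted to cells inside w[1..2]:
  [1..1]={A,S,T0}  "a"  orig:{A,S}
  [2..2]={A,C,S,T1}  "b"  orig:{A,C,S}
  [1..2]={A,B,S}  "ab"

Original NTs in T[1,2] deriving "ab": ["A", "B", "S"]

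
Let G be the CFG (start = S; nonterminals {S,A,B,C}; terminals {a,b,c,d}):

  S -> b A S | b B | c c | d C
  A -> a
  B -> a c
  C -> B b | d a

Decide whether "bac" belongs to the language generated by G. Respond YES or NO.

Convert to CNF:
  S -> T1 T1 | T2 B | T2 X4 | T3 C
  A -> a
  B -> T0 T1
  C -> B T2 | T3 T0
  T0 -> a
  T1 -> c
  T2 -> b
  T3 -> d
  X4 -> A S

CYK fill:
  cell(0,0) b: {T2}  orig:{}
  cell(1,1) a: {A,T0}  orig:{A}
  cell(2,2) c: {T1}  orig:{}
  cell(0,1) ba: ∅
  cell(1,2) ac: {B}
  cell(0,2) bac: {S}

S ∈ T[0,2] ⇒ YES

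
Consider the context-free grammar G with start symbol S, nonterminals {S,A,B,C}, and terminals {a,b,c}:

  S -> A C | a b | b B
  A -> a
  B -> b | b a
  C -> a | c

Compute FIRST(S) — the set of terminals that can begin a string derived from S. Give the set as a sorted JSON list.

Compute FIRST by fixpoint:
pass 1:
  A via A→a: +{a}
  B via B→b: +{b}
  C via C→a: +{a}
  C via C→c: +{c}
  S via S→A C: +{a}
  S via S→b B: +{b}
  FIRST[S]={a,b}  FIRST[A]={a}  FIRST[B]={b}  FIRST[C]={a,c}
pass 2: (stable)
  FIRST[S]={a,b}  FIRST[A]={a}  FIRST[B]={b}  FIRST[C]={a,c}

FIRST(S) = ["a", "b"]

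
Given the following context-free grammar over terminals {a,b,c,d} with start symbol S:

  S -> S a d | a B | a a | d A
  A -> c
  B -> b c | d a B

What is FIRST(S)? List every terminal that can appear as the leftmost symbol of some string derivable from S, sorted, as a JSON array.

FIRST sets, iterate to fixpoint:
pass 1:
  A via A→c: +{c}
  B via B→b c: +{b}
  B via B→d a B: +{d}
  S via S→a B: +{a}
  S via S→d A: +{d}
  S: {a,d}  A: {c}  B: {b,d}
pass 2: (stable)
  S: {a,d}  A: {c}  B: {b,d}

FIRST(S) = ["a", "d"]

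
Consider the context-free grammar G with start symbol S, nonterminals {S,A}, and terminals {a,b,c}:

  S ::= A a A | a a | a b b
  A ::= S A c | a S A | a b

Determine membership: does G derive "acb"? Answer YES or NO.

Convert to CNF:
  S -> A X5 | T1 T1 | T1 X6
  A -> S X3 | T1 T2 | T1 X4
  T0 -> c
  T1 -> a
  T2 -> b
  X3 -> A T0
  X4 -> S A
  X5 -> T1 A
  X6 -> T2 T2

CYK table (by increasing span):
  T[0,0] 'a' = {T1}  orig:{}
  T[1,1] 'c' = {T0}  orig:{}
  T[2,2] 'b' = {T2}  orig:{}
  T[0,1] 'ac' = ∅
  T[1,2] 'cb' = ∅
  T[0,2] 'acb' = ∅

S ∉ T[0,2] ⇒ NO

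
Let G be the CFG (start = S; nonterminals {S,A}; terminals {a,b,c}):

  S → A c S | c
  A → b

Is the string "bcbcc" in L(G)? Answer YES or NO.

CNF form of G:
  S -> A X1 | c
  A -> b
  T0 -> c
  X1 -> T0 S

CYK table (by increasing span):
  cell(0,0) b: {A}
  cell(1,1) c: {S,T0}  orig:{S}
  cell(2,2) b: {A}
  cell(3,3) c: {S,T0}  orig:{S}
  cell(4,4) c: {S,T0}  orig:{S}
  cell(0,1) bc: ∅
  cell(1,2) cb: ∅
  cell(2,3) bc: ∅
  cell(3,4) cc: {X1}  orig:{}
  cell(0,2) bcb: ∅
  cell(1,3) cbc: ∅
  cell(2,4) bcc: {S}
  cell(0,3) bcbc: ∅
  cell(1,4) cbcc: {X1}  orig:{}
  cell(0,4) bcbcc: {S}

S ∈ T[0,4] ⇒ YES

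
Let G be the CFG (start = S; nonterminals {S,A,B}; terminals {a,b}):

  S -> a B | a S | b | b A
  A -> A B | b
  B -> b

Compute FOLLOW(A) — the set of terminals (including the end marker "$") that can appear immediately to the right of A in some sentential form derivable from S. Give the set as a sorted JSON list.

Compute FIRST by fixpoint:
round 1:
  A via A→b: +{b}
  B via B→b: +{b}
  S via S→a B: +{a}
  S via S→b: +{b}
  FIRST[S]={a,b}  FIRST[A]={b}  FIRST[B]={b}
round 2: — fixpoint
  FIRST[S]={a,b}  FIRST[A]={b}  FIRST[B]={b}

Compute FOLLOW by fixpoint:
FOLLOW(S) := {$}
pass 1:
  A→A B: FOLLOW(A) ⊇ FIRST(B) = {b}; new: +{b}
  A→A B: FOLLOW(B) ⊇ FOLLOW(A) ⊇ {b}; new: +{b}
  S→a B: FOLLOW(B) ⊇ FOLLOW(S) ⊇ {$}; new: +{$}
  S→b A: FOLLOW(A) ⊇ FOLLOW(S) ⊇ {$}; new: +{$}
  FOLLOW[S]={$}  FOLLOW[A]={$,b}  FOLLOW[B]={$,b}
pass 2: — fixpoint
  FOLLOW[S]={$}  FOLLOW[A]={$,b}  FOLLOW[B]={$,b}

FOLLOW(A) = ["$", "b"]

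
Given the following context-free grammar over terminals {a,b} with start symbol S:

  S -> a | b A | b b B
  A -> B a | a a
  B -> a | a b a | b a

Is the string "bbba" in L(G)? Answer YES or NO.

Convert to CNF:
  S -> T1 A | T1 X3 | a
  A -> B T0 | T0 T0
  B -> T0 X2 | T1 T0 | a
  T0 -> a
  T1 -> b
  X2 -> T1 T0
  X3 -> T1 B

Fill CYK table bottom-up:
  cell(0,0) b: {T1}  orig:{}
  cell(1,1) b: {T1}  orig:{}
  cell(2,2) b: {T1}  orig:{}
  cell(3,3) a: {B,S,T0}  orig:{B,S}
  cell(0,1) bb: ∅
  cell(1,2) bb: ∅
  cell(2,3) ba: {B,X2,X3}  orig:{B}
  cell(0,2) bbb: ∅
  cell(1,3) bba: {S,X3}  orig:{S}
  cell(0,3) bbba: {S}

S ∈ T[0,3] ⇒ YES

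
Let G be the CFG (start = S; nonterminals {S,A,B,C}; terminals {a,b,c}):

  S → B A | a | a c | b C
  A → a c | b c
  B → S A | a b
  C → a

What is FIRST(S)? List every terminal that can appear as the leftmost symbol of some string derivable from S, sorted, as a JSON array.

FIRST iteration:
[1]
  A via A→a c: +{a}
  A via A→b c: +{b}
  B via B→a b: +{a}
  C via C→a: +{a}
  S via S→B A: +{a}
  S via S→b C: +{b}
  FIRST(S)={a,b}  FIRST(A)={a,b}  FIRST(B)={a}  FIRST(C)={a}
[2]
  B via B→S A: +{b}
  FIRST(S)={a,b}  FIRST(A)={a,b}  FIRST(B)={a,b}  FIRST(C)={a}
[3] (no change)
  FIRST(S)={a,b}  FIRST(A)={a,b}  FIRST(B)={a,b}  FIRST(C)={a}

FIRST(S) = ["a", "b"]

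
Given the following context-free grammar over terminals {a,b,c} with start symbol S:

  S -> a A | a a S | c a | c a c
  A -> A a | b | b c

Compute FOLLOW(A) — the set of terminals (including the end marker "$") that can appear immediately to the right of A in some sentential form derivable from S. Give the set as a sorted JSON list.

FIRST sets, iterate to fixpoint:
iter 1:
  A via A→b: +{b}
  S via S→a A: +{a}
  S via S→c a: +{c}
  S: {a,c}  A: {b}
iter 2: done
  S: {a,c}  A: {b}

FOLLOW iteration:
FOLLOW(S) := {$}
[1]
  A→A a: FOLLOW(A) ⊇ FIRST(a) = {a}; new: +{a}
  S→a A: FOLLOW(A) ⊇ FOLLOW(S) ⊇ {$}; new: +{$}
  FOLLOW[S]={$}  FOLLOW[A]={$,a}
[2] done
  FOLLOW[S]={$}  FOLLOW[A]={$,a}

FOLLOW(A) = ["$", "a"]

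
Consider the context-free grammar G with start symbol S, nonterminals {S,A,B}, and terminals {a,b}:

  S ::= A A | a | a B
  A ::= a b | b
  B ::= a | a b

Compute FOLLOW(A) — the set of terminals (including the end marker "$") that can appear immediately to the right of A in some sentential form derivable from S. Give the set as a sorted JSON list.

FIRST sets, iterate to fixpoint:
pass 1:
  A via A→a b: +{a}
  A via A→b: +{b}
  B via B→a: +{a}
  S via S→A A: +{a,b}
  FIRST(S)={a,b}  FIRST(A)={a,b}  FIRST(B)={a}
pass 2: — fixpoint
  FIRST(S)={a,b}  FIRST(A)={a,b}  FIRST(B)={a}

FOLLOW sets:
initialize: $ ∈ FOLLOW(S)
pass 1:
  S→A A: FOLLOW(A) ⊇ FIRST(A) = {a,b}; new: +{a,b}
  S→A A: FOLLOW(A) ⊇ FOLLOW(S) ⊇ {$}; new: +{$}
  S→a B: FOLLOW(B) ⊇ FOLLOW(S) ⊇ {$}; new: +{$}
  FOLLOW[S]={$}  FOLLOW[A]={$,a,b}  FOLLOW[B]={$}
pass 2: (no change)
  FOLLOW[S]={$}  FOLLOW[A]={$,a,b}  FOLLOW[B]={$}

FOLLOW(A) = ["$", "a", "b"]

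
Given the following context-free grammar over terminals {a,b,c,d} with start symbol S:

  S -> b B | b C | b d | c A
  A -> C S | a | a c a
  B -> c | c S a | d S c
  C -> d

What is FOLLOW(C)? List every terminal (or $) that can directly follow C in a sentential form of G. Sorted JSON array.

FIRST sets, iterate to fixpoint:
pass 1:
  A via A→a: +{a}
  B via B→c: +{c}
  B via B→d S c: +{d}
  C via C→d: +{d}
  S via S→b B: +{b}
  S via S→c A: +{c}
  FIRST[S]={b,c}  FIRST[A]={a}  FIRST[B]={c,d}  FIRST[C]={d}
pass 2:
  A via A→C S: +{d}
  FIRST[S]={b,c}  FIRST[A]={a,d}  FIRST[B]={c,d}  FIRST[C]={d}
pass 3: — fixpoint
  FIRST[S]={b,c}  FIRST[A]={a,d}  FIRST[B]={c,d}  FIRST[C]={d}

FOLLOW sets:
seed FOLLOW(S) with $
iter 1:
  A→C S: FOLLOW(C) ⊇ FIRST(S) = {b,c}; new: +{b,c}
  B→c S a: FOLLOW(S) ⊇ FIRST(a) = {a}; new: +{a}
  B→d S c: FOLLOW(S) ⊇ FIRST(c) = {c}; new: +{c}
  S→b B: FOLLOW(B) ⊇ FOLLOW(S) ⊇ {$,a,c}; new: +{$,a,c}
  S→b C: FOLLOW(C) ⊇ FOLLOW(S) ⊇ {$,a,c}; new: +{$,a}
  S→c A: FOLLOW(A) ⊇ FOLLOW(S) ⊇ {$,a,c}; new: +{$,a,c}
  S: {$,a,c}  A: {$,a,c}  B: {$,a,c}  C: {$,a,b,c}
iter 2: — fixpoint
  S: {$,a,c}  A: {$,a,c}  B: {$,a,c}  C: {$,a,b,c}

FOLLOW(C) = ["$", "a", "b", "c"]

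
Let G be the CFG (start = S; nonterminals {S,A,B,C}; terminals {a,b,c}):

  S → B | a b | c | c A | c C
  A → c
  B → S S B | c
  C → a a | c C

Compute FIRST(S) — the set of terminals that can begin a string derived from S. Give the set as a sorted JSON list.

FIRST iteration:
pass 1:
  A via A→c: +{c}
  B via B→c: +{c}
  C via C→a a: +{a}
  C via C→c C: +{c}
  S via S→B: +{c}
  S via S→a b: +{a}
  FIRST(S)={a,c}  FIRST(A)={c}  FIRST(B)={c}  FIRST(C)={a,c}
pass 2:
  B via B→S S B: +{a}
  FIRST(S)={a,c}  FIRST(A)={c}  FIRST(B)={a,c}  FIRST(C)={a,c}
pass 3: (no change)
  FIRST(S)={a,c}  FIRST(A)={c}  FIRST(B)={a,c}  FIRST(C)={a,c}

FIRST(S) = ["a", "c"]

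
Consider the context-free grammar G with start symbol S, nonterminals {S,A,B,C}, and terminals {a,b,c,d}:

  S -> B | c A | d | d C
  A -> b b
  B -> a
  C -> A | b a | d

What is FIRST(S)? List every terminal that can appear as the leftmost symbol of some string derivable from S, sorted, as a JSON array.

FIRST iteration:
[1]
  A via A→b b: +{b}
  B via B→a: +{a}
  C via C→A: +{b}
  C via C→d: +{d}
  S via S→B: +{a}
  S via S→c A: +{c}
  S via S→d: +{d}
  S: {a,c,d}  A: {b}  B: {a}  C: {b,d}
[2] — fixpoint
  S: {a,c,d}  A: {b}  B: {a}  C: {b,d}

FIRST(S) = ["a", "c", "d"]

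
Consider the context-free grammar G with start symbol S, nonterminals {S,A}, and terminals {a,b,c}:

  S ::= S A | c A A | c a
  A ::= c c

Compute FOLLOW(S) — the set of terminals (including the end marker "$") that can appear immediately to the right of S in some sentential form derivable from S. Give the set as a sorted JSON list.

FIRST iteration:
iter 1:
  A via A→c c: +{c}
  S via S→c A A: +{c}
  S: {c}  A: {c}
iter 2: done
  S: {c}  A: {c}

Compute FOLLOW by fixpoint:
seed FOLLOW(S) with $
iter 1:
  S→S A: FOLLOW(S) ⊇ FIRST(A) = {c}; new: +{c}
  S→S A: FOLLOW(A) ⊇ FOLLOW(S) ⊇ {$,c}; new: +{$,c}
  FOLLOW(S)={$,c}  FOLLOW(A)={$,c}
iter 2: done
  FOLLOW(S)={$,c}  FOLLOW(A)={$,c}

FOLLOW(S) = ["$", "c"]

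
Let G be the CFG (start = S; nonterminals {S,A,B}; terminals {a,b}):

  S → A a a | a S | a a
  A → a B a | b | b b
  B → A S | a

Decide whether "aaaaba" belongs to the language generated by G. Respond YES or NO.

CNF form of G:
  S -> A X3 | T0 S | T0 T0
  A -> T0 X2 | T1 T1 | b
  B -> A S | a
  T0 -> a
  T1 -> b
  X2 -> B T0
  X3 -> T0 T0

CYK table (by increasing span):
  [0..0]={B,T0}  "a"  orig:{B}
  [1..1]={B,T0}  "a"  orig:{B}
  [2..2]={B,T0}  "a"  orig:{B}
  [3..3]={B,T0}  "a"  orig:{B}
  [4..4]={A,T1}  "b"  orig:{A}
  [5..5]={B,T0}  "a"  orig:{B}
  [0..1]={S,X2,X3}  "aa"  orig:{S}
  [1..2]={S,X2,X3}  "aa"  orig:{S}
  [2..3]={S,X2,X3}  "aa"  orig:{S}
  [3..4]=∅  "ab"
  [4..5]=∅  "ba"
  [0..2]={A,S}  "aaa"
  [1..3]={A,S}  "aaa"
  [2..4]=∅  "aab"
  [3..5]=∅  "aba"
  [0..3]={S}  "aaaa"
  [1..4]=∅  "aaab"
  [2..5]=∅  "aaba"
  [0..4]=∅  "aaaab"
  [1..5]=∅  "aaaba"
  [0..5]=∅  "aaaaba"

S ∉ T[0,5] ⇒ NO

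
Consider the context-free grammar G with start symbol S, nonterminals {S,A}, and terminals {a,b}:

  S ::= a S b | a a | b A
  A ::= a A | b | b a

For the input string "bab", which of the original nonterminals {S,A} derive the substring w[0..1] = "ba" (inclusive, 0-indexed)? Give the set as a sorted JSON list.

CNF form of G:
  S -> T0 T0 | T0 X2 | T1 A
  A -> T0 A | T1 T0 | b
  T0 -> a
  T1 -> b
  X2 -> S T1

CYK table (by increasing span), restricted to cells inside w[0..1]:
  T[0,0] 'b' = {A,T1}  orig:{A}
  T[1,1] 'a' = {T0}  orig:{}
  T[0,1] 'ba' = {A}

Original NTs in T[0,1] deriving "ba": ["A"]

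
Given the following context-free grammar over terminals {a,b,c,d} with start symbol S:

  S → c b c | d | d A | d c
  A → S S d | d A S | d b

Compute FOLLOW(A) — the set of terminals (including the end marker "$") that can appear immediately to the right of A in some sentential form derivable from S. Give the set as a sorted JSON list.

FIRST sets, iterate to fixpoint:
pass 1:
  A via A→d A S: +{d}
  S via S→c b c: +{c}
  S via S→d: +{d}
  FIRST(S)={c,d}  FIRST(A)={d}
pass 2:
  A via A→S S d: +{c}
  FIRST(S)={c,d}  FIRST(A)={c,d}
pass 3: (stable)
  FIRST(S)={c,d}  FIRST(A)={c,d}

Compute FOLLOW by fixpoint:
initialize: $ ∈ FOLLOW(S)
round 1:
  A→S S d: FOLLOW(S) ⊇ FIRST(S) = {c,d}; new: +{c,d}
  A→d A S: FOLLOW(A) ⊇ FIRST(S) = {c,d}; new: +{c,d}
  S→d A: FOLLOW(A) ⊇ FOLLOW(S) ⊇ {$,c,d}; new: +{$}
  S: {$,c,d}  A: {$,c,d}
round 2: (stable)
  S: {$,c,d}  A: {$,c,d}

FOLLOW(A) = ["$", "c", "d"]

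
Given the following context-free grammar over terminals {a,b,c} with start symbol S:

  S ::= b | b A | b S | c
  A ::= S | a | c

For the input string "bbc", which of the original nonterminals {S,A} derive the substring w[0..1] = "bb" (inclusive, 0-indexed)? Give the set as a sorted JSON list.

Convert to CNF:
  S -> T0 A | T0 S | b | c
  A -> T0 A | T0 S | a | b | c
  T0 -> b

CYK fill, restricted to cells inside w[0..1]:
  [0..0]={A,S,T0}  "b"  orig:{A,S}
  [1..1]={A,S,T0}  "b"  orig:{A,S}
  [0..1]={A,S}  "bb"

Original NTs in T[0,1] deriving "bb": ["A", "S"]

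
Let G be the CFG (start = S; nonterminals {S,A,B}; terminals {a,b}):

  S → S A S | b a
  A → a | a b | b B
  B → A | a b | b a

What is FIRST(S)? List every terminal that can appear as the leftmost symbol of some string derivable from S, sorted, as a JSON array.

Compute FIRST by fixpoint:
round 1:
  A via A→a: +{a}
  A via A→b B: +{b}
  B via B→A: +{a,b}
  S via S→b a: +{b}
  S: {b}  A: {a,b}  B: {a,b}
round 2: — fixpoint
  S: {b}  A: {a,b}  B: {a,b}

FIRST(S) = ["b"]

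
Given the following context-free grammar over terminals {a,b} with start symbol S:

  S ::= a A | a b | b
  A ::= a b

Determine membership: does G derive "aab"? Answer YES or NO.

CNF form of G:
  S -> T0 A | T0 T1 | b
  A -> T0 T1
  T0 -> a
  T1 -> b

CYK table (by increasing span):
  [0..0]={T0}  "a"  orig:{}
  [1..1]={T0}  "a"  orig:{}
  [2..2]={S,T1}  "b"  orig:{S}
  [0..1]=∅  "aa"
  [1..2]={A,S}  "ab"
  [0..2]={S}  "aab"

S ∈ T[0,2] ⇒ YES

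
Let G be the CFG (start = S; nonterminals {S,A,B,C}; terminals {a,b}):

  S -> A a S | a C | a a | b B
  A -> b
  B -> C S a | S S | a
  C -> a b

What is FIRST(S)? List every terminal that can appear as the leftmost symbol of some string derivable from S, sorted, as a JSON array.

Compute FIRST by fixpoint:
iter 1:
  A via A→b: +{b}
  B via B→a: +{a}
  C via C→a b: +{a}
  S via S→A a S: +{b}
  S via S→a C: +{a}
  FIRST(S)={a,b}  FIRST(A)={b}  FIRST(B)={a}  FIRST(C)={a}
iter 2:
  B via B→S S: +{b}
  FIRST(S)={a,b}  FIRST(A)={b}  FIRST(B)={a,b}  FIRST(C)={a}
iter 3: (no change)
  FIRST(S)={a,b}  FIRST(A)={b}  FIRST(B)={a,b}  FIRST(C)={a}

FIRST(S) = ["a", "b"]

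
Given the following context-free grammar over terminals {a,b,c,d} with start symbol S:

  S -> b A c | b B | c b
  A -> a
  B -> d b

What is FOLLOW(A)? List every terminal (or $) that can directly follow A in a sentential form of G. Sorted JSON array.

FIRST iteration:
iter 1:
  A via A→a: +{a}
  B via B→d b: +{d}
  S via S→b A c: +{b}
  S via S→c b: +{c}
  FIRST(S)={b,c}  FIRST(A)={a}  FIRST(B)={d}
iter 2: (no change)
  FIRST(S)={b,c}  FIRST(A)={a}  FIRST(B)={d}

FOLLOW iteration:
seed FOLLOW(S) with $
iter 1:
  S→b A c: FOLLOW(A) ⊇ FIRST(c) = {c}; new: +{c}
  S→b B: FOLLOW(B) ⊇ FOLLOW(S) ⊇ {$}; new: +{$}
  FOLLOW[S]={$}  FOLLOW[A]={c}  FOLLOW[B]={$}
iter 2: — fixpoint
  FOLLOW[S]={$}  FOLLOW[A]={c}  FOLLOW[B]={$}

FOLLOW(A) = ["c"]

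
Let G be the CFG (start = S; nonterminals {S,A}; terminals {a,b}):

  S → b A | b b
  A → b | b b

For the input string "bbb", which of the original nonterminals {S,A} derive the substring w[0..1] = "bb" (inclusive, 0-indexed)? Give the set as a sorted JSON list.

CNF form of G:
  S -> T0 A | T0 T0
  A -> T0 T0 | b
  T0 -> b

Fill CYK table bottom-up, restricted to cells inside w[0..1]:
  cell(0,0) b: {A,T0}  orig:{A}
  cell(1,1) b: {A,T0}  orig:{A}
  cell(0,1) bb: {A,S}

Original NTs in T[0,1] deriving "bb": ["A", "S"]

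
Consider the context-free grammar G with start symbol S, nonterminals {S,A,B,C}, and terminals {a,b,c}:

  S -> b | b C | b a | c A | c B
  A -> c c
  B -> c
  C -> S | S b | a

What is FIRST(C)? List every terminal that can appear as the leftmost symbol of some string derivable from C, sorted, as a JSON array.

FIRST sets, iterate to fixpoint:
iter 1:
  A via A→c c: +{c}
  B via B→c: +{c}
  C via C→a: +{a}
  S via S→b: +{b}
  S via S→c A: +{c}
  FIRST[S]={b,c}  FIRST[A]={c}  FIRST[B]={c}  FIRST[C]={a}
iter 2:
  C via C→S: +{b,c}
  FIRST[S]={b,c}  FIRST[A]={c}  FIRST[B]={c}  FIRST[C]={a,b,c}
iter 3: (stable)
  FIRST[S]={b,c}  FIRST[A]={c}  FIRST[B]={c}  FIRST[C]={a,b,c}

FIRST(C) = ["a", "b", "c"]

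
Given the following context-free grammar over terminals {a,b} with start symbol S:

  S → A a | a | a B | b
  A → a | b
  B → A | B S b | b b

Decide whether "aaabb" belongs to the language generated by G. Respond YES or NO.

Convert to CNF:
  S -> A T1 | T1 B | a | b
  A -> a | b
  B -> B X2 | T0 T0 | a | b
  T0 -> b
  T1 -> a
  X2 -> S T0

CYK table (by increasing span):
  T[0,0] 'a' = {A,B,S,T1}  orig:{A,B,S}
  T[1,1] 'a' = {A,B,S,T1}  orig:{A,B,S}
  T[2,2] 'a' = {A,B,S,T1}  orig:{A,B,S}
  T[3,3] 'b' = {A,B,S,T0}  orig:{A,B,S}
  T[4,4] 'b' = {A,B,S,T0}  orig:{A,B,S}
  T[0,1] 'aa' = {S}
  T[1,2] 'aa' = {S}
  T[2,3] 'ab' = {S,X2}  orig:{S}
  T[3,4] 'bb' = {B,X2}  orig:{B}
  T[0,2] 'aaa' = ∅
  T[1,3] 'aab' = {B,X2}  orig:{B}
  T[2,4] 'abb' = {B,S,X2}  orig:{B,S}
  T[0,3] 'aaab' = {B,S}
  T[1,4] 'aabb' = {B,S}
  T[0,4] 'aaabb' = {S,X2}  orig:{S}

S ∈ T[0,4] ⇒ YES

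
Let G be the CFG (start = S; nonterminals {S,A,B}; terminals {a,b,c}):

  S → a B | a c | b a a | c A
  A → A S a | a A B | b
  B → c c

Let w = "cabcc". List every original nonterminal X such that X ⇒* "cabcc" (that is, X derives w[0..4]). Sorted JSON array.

CNF form of G:
  S -> T0 B | T0 T1 | T1 A | T2 X5
  A -> A X3 | T0 X4 | b
  B -> T1 T1
  T0 -> a
  T1 -> c
  T2 -> b
  X3 -> S T0
  X4 -> A B
  X5 -> T0 T0

CYK table (by increasing span), restricted to cells inside w[0..4]:
  T[0,0] 'c' = {T1}  orig:{}
  T[1,1] 'a' = {T0}  orig:{}
  T[2,2] 'b' = {A,T2}  orig:{A}
  T[3,3] 'c' = {T1}  orig:{}
  T[4,4] 'c' = {T1}  orig:{}
  T[0,1] 'ca' = ∅
  T[1,2] 'ab' = ∅
  T[2,3] 'bc' = ∅
  T[3,4] 'cc' = {B}
  T[0,2] 'cab' = ∅
  T[1,3] 'abc' = ∅
  T[2,4] 'bcc' = {X4}  orig:{}
  T[0,3] 'cabc' = ∅
  T[1,4] 'abcc' = {A}
  T[0,4] 'cabcc' = {S}

Original NTs in T[0,4] deriving "cabcc": ["S"]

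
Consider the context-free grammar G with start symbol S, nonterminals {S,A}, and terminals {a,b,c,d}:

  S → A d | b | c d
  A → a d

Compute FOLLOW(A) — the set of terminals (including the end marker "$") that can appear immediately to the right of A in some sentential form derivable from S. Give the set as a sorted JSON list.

FIRST iteration:
[1]
  A via A→a d: +{a}
  S via S→A d: +{a}
  S via S→b: +{b}
  S via S→c d: +{c}
  FIRST(S)={a,b,c}  FIRST(A)={a}
[2] (no change)
  FIRST(S)={a,b,c}  FIRST(A)={a}

Compute FOLLOW by fixpoint:
FOLLOW(S) := {$}
[1]
  S→A d: FOLLOW(A) ⊇ FIRST(d) = {d}; new: +{d}
  FOLLOW(S)={$}  FOLLOW(A)={d}
[2] (no change)
  FOLLOW(S)={$}  FOLLOW(A)={d}

FOLLOW(A) = ["d"]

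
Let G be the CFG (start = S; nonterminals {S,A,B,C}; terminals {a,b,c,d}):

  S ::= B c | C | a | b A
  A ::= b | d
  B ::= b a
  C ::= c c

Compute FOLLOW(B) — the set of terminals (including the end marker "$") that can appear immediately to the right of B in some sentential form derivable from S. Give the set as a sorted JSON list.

Compute FIRST by fixpoint:
[1]
  A via A→b: +{b}
  A via A→d: +{d}
  B via B→b a: +{b}
  C via C→c c: +{c}
  S via S→B c: +{b}
  S via S→C: +{c}
  S via S→a: +{a}
  S: {a,b,c}  A: {b,d}  B: {b}  C: {c}
[2] done
  S: {a,b,c}  A: {b,d}  B: {b}  C: {c}

FOLLOW iteration:
FOLLOW(S) := {$}
round 1:
  S→B c: FOLLOW(B) ⊇ FIRST(c) = {c}; new: +{c}
  S→C: FOLLOW(C) ⊇ FOLLOW(S) ⊇ {$}; new: +{$}
  S→b A: FOLLOW(A) ⊇ FOLLOW(S) ⊇ {$}; new: +{$}
  S: {$}  A: {$}  B: {c}  C: {$}
round 2: done
  S: {$}  A: {$}  B: {c}  C: {$}

FOLLOW(B) = ["c"]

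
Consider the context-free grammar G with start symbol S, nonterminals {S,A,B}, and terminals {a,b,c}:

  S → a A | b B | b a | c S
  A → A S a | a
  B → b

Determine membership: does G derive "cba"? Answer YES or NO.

Convert to CNF:
  S -> T0 A | T1 B | T1 T0 | T2 S
  A -> A X3 | a
  B -> b
  T0 -> a
  T1 -> b
  T2 -> c
  X3 -> S T0

CYK table (by increasing span):
  T[0,0] 'c' = {T2}  orig:{}
  T[1,1] 'b' = {B,T1}  orig:{B}
  T[2,2] 'a' = {A,T0}  orig:{A}
  T[0,1] 'cb' = ∅
  T[1,2] 'ba' = {S}
  T[0,2] 'cba' = {S}

S ∈ T[0,2] ⇒ YES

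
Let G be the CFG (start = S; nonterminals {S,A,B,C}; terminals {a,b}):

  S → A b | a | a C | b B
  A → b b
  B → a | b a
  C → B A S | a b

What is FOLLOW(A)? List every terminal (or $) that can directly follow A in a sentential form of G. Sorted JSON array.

Compute FIRST by fixpoint:
pass 1:
  A via A→b b: +{b}
  B via B→a: +{a}
  B via B→b a: +{b}
  C via C→B A S: +{a,b}
  S via S→A b: +{b}
  S via S→a: +{a}
  FIRST[S]={a,b}  FIRST[A]={b}  FIRST[B]={a,b}  FIRST[C]={a,b}
pass 2: (no change)
  FIRST[S]={a,b}  FIRST[A]={b}  FIRST[B]={a,b}  FIRST[C]={a,b}

FOLLOW sets:
seed FOLLOW(S) with $
iter 1:
  C→B A S: FOLLOW(B) ⊇ FIRST(A) = {b}; new: +{b}
  C→B A S: FOLLOW(A) ⊇ FIRST(S) = {a,b}; new: +{a,b}
  S→a C: FOLLOW(C) ⊇ FOLLOW(S) ⊇ {$}; new: +{$}
  S→b B: FOLLOW(B) ⊇ FOLLOW(S) ⊇ {$}; new: +{$}
  FOLLOW[S]={$}  FOLLOW[A]={a,b}  FOLLOW[B]={$,b}  FOLLOW[C]={$}
iter 2: (no change)
  FOLLOW[S]={$}  FOLLOW[A]={a,b}  FOLLOW[B]={$,b}  FOLLOW[C]={$}

FOLLOW(A) = ["a", "b"]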